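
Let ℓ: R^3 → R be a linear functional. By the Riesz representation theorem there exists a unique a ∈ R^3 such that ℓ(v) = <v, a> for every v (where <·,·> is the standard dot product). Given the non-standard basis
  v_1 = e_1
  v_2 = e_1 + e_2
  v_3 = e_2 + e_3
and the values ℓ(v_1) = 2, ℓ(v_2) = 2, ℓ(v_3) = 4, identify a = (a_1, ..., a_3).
a = (2, 0, 4)

Write a = (a_1, ..., a_3) in the standard basis. For each basis vector v_i, ℓ(v_i) = <v_i, a> is a linear equation in the a_j's. Collect the n equations into a matrix system V a = ℓ, where row i of V is v_i (expressed in the standard basis). Since V is invertible (lower-triangular with 1s on the diagonal, up to permutation), solve by back-substitution:
  V =
[[1, 0, 0],
 [1, 1, 0],
 [0, 1, 1]]
  V a = (2, 2, 4)
Solving gives a = (2, 0, 4).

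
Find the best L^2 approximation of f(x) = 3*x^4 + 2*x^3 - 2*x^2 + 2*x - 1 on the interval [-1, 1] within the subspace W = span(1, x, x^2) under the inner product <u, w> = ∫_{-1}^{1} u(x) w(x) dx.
g(x) = 4*x^2/7 + 16*x/5 - 44/35

The best approximation g ∈ W is the orthogonal projection of f onto W. Writing g = a_0 + a_1 x + a_2 x^2, the coefficients solve the normal equations G · a = b where
  G_{ij} = <φ_i, φ_j> and b_i = <f, φ_i>, with φ_0 = 1, φ_1 = x, φ_2 = x^2.
G =
  [2, 0, 2/3]
  [0, 2/3, 0]
  [2/3, 0, 2/5],
b = (-32/15, 32/15, -64/105).
Solving gives a_0 = -44/35, a_1 = 16/5, a_2 = 4/7, so
  g(x) = 4*x^2/7 + 16*x/5 - 44/35.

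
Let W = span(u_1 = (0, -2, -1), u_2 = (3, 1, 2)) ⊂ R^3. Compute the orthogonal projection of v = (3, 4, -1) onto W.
proj_W(v) = (3/2, 5/2, 2)

Set up U = [u_1 | ... | u_2] ∈ R^(3×2). The projector onto W = col(U) is P = U (U^T U)^(-1) U^T.
Compute U^T U =
  [5, -4]
  [-4, 14],
and U^T v = (-7, 11).
Solve U^T U · c = U^T v for the coefficients: c = (-1, 1/2). The projection is proj_W(v) = U c.
Check: (v - proj_W(v)) · u_1 = 0  (should be 0).
Check: (v - proj_W(v)) · u_2 = 0  (should be 0).
Result: proj_W(v) = (3/2, 5/2, 2).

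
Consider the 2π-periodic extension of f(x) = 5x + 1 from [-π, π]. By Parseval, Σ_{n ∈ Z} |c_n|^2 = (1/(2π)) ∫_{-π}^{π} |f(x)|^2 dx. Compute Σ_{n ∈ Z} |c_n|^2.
Σ |c_n|^2 = 25π^2/3 + 1

Expand and integrate term by term over [-π, π]:
  ∫ (5x)^2 dx = 25·(2π^3/3); ∫ 2·5·(1)·x dx = 0 (odd integrand); ∫ 1^2 dx = 1·2π.
So (1/(2π)) ∫_{-π}^{π} (5x + 1)^2 dx = 25π^2/3 + 1 = 25π^2/3 + 1.
Parseval ⇒ Σ |c_n|^2 = 25π^2/3 + 1.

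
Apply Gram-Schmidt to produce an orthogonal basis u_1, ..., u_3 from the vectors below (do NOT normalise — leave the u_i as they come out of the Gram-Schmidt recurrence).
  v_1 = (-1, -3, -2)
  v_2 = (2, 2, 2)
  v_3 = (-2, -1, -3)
Orthogonal basis:
  u_1 = (-1, -3, -2)
  u_2 = (8/7, -4/7, 2/7)
  u_3 = (1/2, 1/2, -1)

Apply the Gram-Schmidt recurrence
  u_1 = v_1
  u_i = v_i − Σ_{j<i} ((v_i · u_j) / (u_j · u_j)) · u_j.

Step by step this gives:
  u_1 = (-1, -3, -2)
  u_2 = (8/7, -4/7, 2/7)
  u_3 = (1/2, 1/2, -1)

Orthogonality check:
  u_2 · u_1 = 0 (should be 0)
  u_3 · u_1 = 0 (should be 0)
  u_3 · u_2 = 0 (should be 0)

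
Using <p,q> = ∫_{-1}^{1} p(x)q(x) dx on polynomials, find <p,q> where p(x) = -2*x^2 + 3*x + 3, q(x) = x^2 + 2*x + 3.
<p,q> = 96/5

Expand the product: p(x)·q(x) = -2*x^4 - x^3 + 3*x^2 + 15*x + 9.
∫_{-1}^{1} of each monomial x^k gives [2/(k+1) if k even, 0 if k odd]. Integrating term-by-term (or equivalently evaluating the antiderivative F(x) = -2*x^5/5 - x^4/4 + x^3 + 15*x^2/2 + 9*x at the endpoints):
  F(1) − F(−1) = 337/20 − (-47/20) = 96/5.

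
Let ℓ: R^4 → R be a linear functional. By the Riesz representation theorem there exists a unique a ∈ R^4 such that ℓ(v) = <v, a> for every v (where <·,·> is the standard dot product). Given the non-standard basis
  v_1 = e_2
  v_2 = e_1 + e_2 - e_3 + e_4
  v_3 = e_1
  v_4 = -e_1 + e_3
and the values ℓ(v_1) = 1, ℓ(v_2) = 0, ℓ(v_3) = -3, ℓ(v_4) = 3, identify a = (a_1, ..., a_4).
a = (-3, 1, 0, 2)

Write a = (a_1, ..., a_4) in the standard basis. For each basis vector v_i, ℓ(v_i) = <v_i, a> is a linear equation in the a_j's. Collect the n equations into a matrix system V a = ℓ, where row i of V is v_i (expressed in the standard basis). Since V is invertible (lower-triangular with 1s on the diagonal, up to permutation), solve by back-substitution:
  V =
[[0, 1, 0, 0],
 [1, 1, -1, 1],
 [1, 0, 0, 0],
 [-1, 0, 1, 0]]
  V a = (1, 0, -3, 3)
Solving gives a = (-3, 1, 0, 2).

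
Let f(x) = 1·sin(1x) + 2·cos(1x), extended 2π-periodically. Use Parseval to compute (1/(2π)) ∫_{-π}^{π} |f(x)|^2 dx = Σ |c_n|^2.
Σ |c_n|^2 = 5/2

Expand |f|^2 and use orthogonality of {sin(nx), cos(mx)} on [-π, π]:
  ∫_{-π}^{π} sin(nx)^2 dx = π, ∫ cos(mx)^2 dx = π, and cross terms integrate to 0.
So ∫_{-π}^{π} f(x)^2 dx = 1^2 · π + 2^2 · π = (1 + 4)π.
Divide by 2π: (1 + 4)/2 = 5/2.
By Parseval, this equals Σ |c_n|^2.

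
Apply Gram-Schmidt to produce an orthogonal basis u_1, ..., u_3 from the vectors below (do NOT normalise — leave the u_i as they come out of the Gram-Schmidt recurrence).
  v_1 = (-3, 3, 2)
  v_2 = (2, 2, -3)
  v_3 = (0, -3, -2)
Orthogonal basis:
  u_1 = (-3, 3, 2)
  u_2 = (13/11, 31/11, -27/11)
  u_3 = (-3/2, -15/26, -18/13)

Apply the Gram-Schmidt recurrence
  u_1 = v_1
  u_i = v_i − Σ_{j<i} ((v_i · u_j) / (u_j · u_j)) · u_j.

Step by step this gives:
  u_1 = (-3, 3, 2)
  u_2 = (13/11, 31/11, -27/11)
  u_3 = (-3/2, -15/26, -18/13)

Orthogonality check:
  u_2 · u_1 = 0 (should be 0)
  u_3 · u_1 = 0 (should be 0)
  u_3 · u_2 = 0 (should be 0)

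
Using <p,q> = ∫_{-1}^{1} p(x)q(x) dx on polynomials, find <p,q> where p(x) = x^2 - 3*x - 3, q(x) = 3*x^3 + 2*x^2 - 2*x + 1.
<p,q> = -122/15

Expand the product: p(x)·q(x) = 3*x^5 - 7*x^4 - 17*x^3 + x^2 + 3*x - 3.
∫_{-1}^{1} of each monomial x^k gives [2/(k+1) if k even, 0 if k odd]. Integrating term-by-term (or equivalently evaluating the antiderivative F(x) = x^6/2 - 7*x^5/5 - 17*x^4/4 + x^3/3 + 3*x^2/2 - 3*x at the endpoints):
  F(1) − F(−1) = -379/60 − (109/60) = -122/15.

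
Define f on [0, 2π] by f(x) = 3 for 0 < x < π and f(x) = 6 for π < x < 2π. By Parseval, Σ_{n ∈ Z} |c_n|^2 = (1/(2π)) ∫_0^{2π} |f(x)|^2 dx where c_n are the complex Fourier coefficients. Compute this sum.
Σ |c_n|^2 = 45/2

Parseval equates the L^2 energy of f (normalised by 1/(2π)) with the ℓ^2 sum of its Fourier coefficients: (1/(2π)) ∫_0^{2π} |f|^2 = Σ |c_n|^2.
Compute the left side: (1/(2π)) [∫_0^π 3^2 dx + ∫_π^{2π} 6^2 dx] = (1/(2π)) · (9π + 36π) = (9 + 36)/2 = 45/2.
So Σ_{n ∈ Z} |c_n|^2 = 45/2.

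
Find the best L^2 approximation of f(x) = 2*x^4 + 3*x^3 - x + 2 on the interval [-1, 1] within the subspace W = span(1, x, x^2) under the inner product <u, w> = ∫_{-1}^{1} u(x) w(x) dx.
g(x) = 12*x^2/7 + 4*x/5 + 64/35

The best approximation g ∈ W is the orthogonal projection of f onto W. Writing g = a_0 + a_1 x + a_2 x^2, the coefficients solve the normal equations G · a = b where
  G_{ij} = <φ_i, φ_j> and b_i = <f, φ_i>, with φ_0 = 1, φ_1 = x, φ_2 = x^2.
G =
  [2, 0, 2/3]
  [0, 2/3, 0]
  [2/3, 0, 2/5],
b = (24/5, 8/15, 40/21).
Solving gives a_0 = 64/35, a_1 = 4/5, a_2 = 12/7, so
  g(x) = 12*x^2/7 + 4*x/5 + 64/35.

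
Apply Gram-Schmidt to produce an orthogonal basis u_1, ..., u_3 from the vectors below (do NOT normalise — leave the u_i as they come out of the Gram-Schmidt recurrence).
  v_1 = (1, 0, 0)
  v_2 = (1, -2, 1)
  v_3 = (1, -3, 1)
Orthogonal basis:
  u_1 = (1, 0, 0)
  u_2 = (0, -2, 1)
  u_3 = (0, -1/5, -2/5)

Apply the Gram-Schmidt recurrence
  u_1 = v_1
  u_i = v_i − Σ_{j<i} ((v_i · u_j) / (u_j · u_j)) · u_j.

Step by step this gives:
  u_1 = (1, 0, 0)
  u_2 = (0, -2, 1)
  u_3 = (0, -1/5, -2/5)

Orthogonality check:
  u_2 · u_1 = 0 (should be 0)
  u_3 · u_1 = 0 (should be 0)
  u_3 · u_2 = 0 (should be 0)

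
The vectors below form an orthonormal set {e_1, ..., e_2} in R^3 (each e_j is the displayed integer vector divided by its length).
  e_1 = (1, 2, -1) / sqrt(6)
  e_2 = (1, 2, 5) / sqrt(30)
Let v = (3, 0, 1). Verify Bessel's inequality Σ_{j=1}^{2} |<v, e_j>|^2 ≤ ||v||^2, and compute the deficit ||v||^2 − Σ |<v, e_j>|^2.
Σ |<v, e_j>|^2 = 14/5; ||v||^2 = 10; deficit = 36/5

Write each e_j = u_j / sqrt(<u_j, u_j>) where u_j is the displayed integer vector. Then <v, e_j> = <v, u_j> / sqrt(<u_j, u_j>), so |<v, e_j>|^2 = <v, u_j>^2 / <u_j, u_j>.
Coefficients: <v, e_1> = 2/sqrt(6), <v, e_2> = 8/sqrt(30).
Square and sum: Σ |<v, e_j>|^2 = 14/5.
Compute ||v||^2 = v·v = 10.
Deficit = 10 − 14/5 = 36/5 ≥ 0, confirming Bessel's inequality. (The deficit equals ||v − Σ <v,e_j> e_j||^2, the squared distance from v to span{e_j}.)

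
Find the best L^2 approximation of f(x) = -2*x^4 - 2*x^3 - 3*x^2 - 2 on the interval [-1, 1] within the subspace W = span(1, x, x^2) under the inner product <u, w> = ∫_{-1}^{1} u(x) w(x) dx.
g(x) = -33*x^2/7 - 6*x/5 - 64/35

The best approximation g ∈ W is the orthogonal projection of f onto W. Writing g = a_0 + a_1 x + a_2 x^2, the coefficients solve the normal equations G · a = b where
  G_{ij} = <φ_i, φ_j> and b_i = <f, φ_i>, with φ_0 = 1, φ_1 = x, φ_2 = x^2.
G =
  [2, 0, 2/3]
  [0, 2/3, 0]
  [2/3, 0, 2/5],
b = (-34/5, -4/5, -326/105).
Solving gives a_0 = -64/35, a_1 = -6/5, a_2 = -33/7, so
  g(x) = -33*x^2/7 - 6*x/5 - 64/35.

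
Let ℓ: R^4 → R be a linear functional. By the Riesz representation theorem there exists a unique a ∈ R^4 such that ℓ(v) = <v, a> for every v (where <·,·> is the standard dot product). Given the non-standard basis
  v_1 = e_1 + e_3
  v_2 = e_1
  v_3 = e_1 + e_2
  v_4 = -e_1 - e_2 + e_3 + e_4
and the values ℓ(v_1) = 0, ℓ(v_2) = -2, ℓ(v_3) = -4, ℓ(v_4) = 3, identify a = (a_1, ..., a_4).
a = (-2, -2, 2, -3)

Write a = (a_1, ..., a_4) in the standard basis. For each basis vector v_i, ℓ(v_i) = <v_i, a> is a linear equation in the a_j's. Collect the n equations into a matrix system V a = ℓ, where row i of V is v_i (expressed in the standard basis). Since V is invertible (lower-triangular with 1s on the diagonal, up to permutation), solve by back-substitution:
  V =
[[1, 0, 1, 0],
 [1, 0, 0, 0],
 [1, 1, 0, 0],
 [-1, -1, 1, 1]]
  V a = (0, -2, -4, 3)
Solving gives a = (-2, -2, 2, -3).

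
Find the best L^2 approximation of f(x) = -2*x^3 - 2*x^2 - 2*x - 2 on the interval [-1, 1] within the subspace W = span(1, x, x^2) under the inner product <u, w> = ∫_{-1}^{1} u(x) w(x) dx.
g(x) = -2*x^2 - 16*x/5 - 2

The best approximation g ∈ W is the orthogonal projection of f onto W. Writing g = a_0 + a_1 x + a_2 x^2, the coefficients solve the normal equations G · a = b where
  G_{ij} = <φ_i, φ_j> and b_i = <f, φ_i>, with φ_0 = 1, φ_1 = x, φ_2 = x^2.
G =
  [2, 0, 2/3]
  [0, 2/3, 0]
  [2/3, 0, 2/5],
b = (-16/3, -32/15, -32/15).
Solving gives a_0 = -2, a_1 = -16/5, a_2 = -2, so
  g(x) = -2*x^2 - 16*x/5 - 2.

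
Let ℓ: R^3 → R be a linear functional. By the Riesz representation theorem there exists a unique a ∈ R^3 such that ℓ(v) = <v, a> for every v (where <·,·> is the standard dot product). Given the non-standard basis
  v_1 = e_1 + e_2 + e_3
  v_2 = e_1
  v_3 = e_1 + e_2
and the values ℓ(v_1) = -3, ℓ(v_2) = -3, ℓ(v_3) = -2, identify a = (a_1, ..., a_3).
a = (-3, 1, -1)

Write a = (a_1, ..., a_3) in the standard basis. For each basis vector v_i, ℓ(v_i) = <v_i, a> is a linear equation in the a_j's. Collect the n equations into a matrix system V a = ℓ, where row i of V is v_i (expressed in the standard basis). Since V is invertible (lower-triangular with 1s on the diagonal, up to permutation), solve by back-substitution:
  V =
[[1, 1, 1],
 [1, 0, 0],
 [1, 1, 0]]
  V a = (-3, -3, -2)
Solving gives a = (-3, 1, -1).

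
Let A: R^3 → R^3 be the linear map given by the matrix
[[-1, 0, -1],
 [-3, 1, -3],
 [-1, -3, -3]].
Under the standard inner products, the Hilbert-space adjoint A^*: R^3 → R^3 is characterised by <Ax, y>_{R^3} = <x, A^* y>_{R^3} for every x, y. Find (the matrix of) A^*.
A^* = A^T =
[[-1, -3, -1],
 [0, 1, -3],
 [-1, -3, -3]]

For real matrices with standard dot products, the defining identity <Ax, y> = <x, A^* y> gives (Ax)^T y = x^T (A^*) y, i.e. x^T A^T y = x^T (A^*) y. Since this holds for all x, y, we must have A^* = A^T. Therefore
A^* =
[[-1, -3, -1],
 [0, 1, -3],
 [-1, -3, -3]].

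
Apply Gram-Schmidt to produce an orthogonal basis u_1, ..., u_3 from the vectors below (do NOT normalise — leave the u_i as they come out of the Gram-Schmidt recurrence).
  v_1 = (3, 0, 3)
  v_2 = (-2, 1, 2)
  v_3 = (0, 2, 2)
Orthogonal basis:
  u_1 = (3, 0, 3)
  u_2 = (-2, 1, 2)
  u_3 = (1/3, 4/3, -1/3)

Apply the Gram-Schmidt recurrence
  u_1 = v_1
  u_i = v_i − Σ_{j<i} ((v_i · u_j) / (u_j · u_j)) · u_j.

Step by step this gives:
  u_1 = (3, 0, 3)
  u_2 = (-2, 1, 2)
  u_3 = (1/3, 4/3, -1/3)

Orthogonality check:
  u_2 · u_1 = 0 (should be 0)
  u_3 · u_1 = 0 (should be 0)
  u_3 · u_2 = 0 (should be 0)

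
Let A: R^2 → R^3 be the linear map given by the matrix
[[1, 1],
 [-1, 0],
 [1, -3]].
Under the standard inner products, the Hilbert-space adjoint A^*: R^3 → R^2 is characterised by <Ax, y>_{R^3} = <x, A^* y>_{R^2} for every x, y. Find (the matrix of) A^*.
A^* = A^T =
[[1, -1, 1],
 [1, 0, -3]]

For real matrices with standard dot products, the defining identity <Ax, y> = <x, A^* y> gives (Ax)^T y = x^T (A^*) y, i.e. x^T A^T y = x^T (A^*) y. Since this holds for all x, y, we must have A^* = A^T. Therefore
A^* =
[[1, -1, 1],
 [1, 0, -3]].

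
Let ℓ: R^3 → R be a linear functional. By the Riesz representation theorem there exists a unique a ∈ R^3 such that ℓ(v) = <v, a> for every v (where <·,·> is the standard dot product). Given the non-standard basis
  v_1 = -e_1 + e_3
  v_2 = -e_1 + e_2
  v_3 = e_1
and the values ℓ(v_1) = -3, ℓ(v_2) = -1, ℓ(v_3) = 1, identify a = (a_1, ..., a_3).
a = (1, 0, -2)

Write a = (a_1, ..., a_3) in the standard basis. For each basis vector v_i, ℓ(v_i) = <v_i, a> is a linear equation in the a_j's. Collect the n equations into a matrix system V a = ℓ, where row i of V is v_i (expressed in the standard basis). Since V is invertible (lower-triangular with 1s on the diagonal, up to permutation), solve by back-substitution:
  V =
[[-1, 0, 1],
 [-1, 1, 0],
 [1, 0, 0]]
  V a = (-3, -1, 1)
Solving gives a = (1, 0, -2).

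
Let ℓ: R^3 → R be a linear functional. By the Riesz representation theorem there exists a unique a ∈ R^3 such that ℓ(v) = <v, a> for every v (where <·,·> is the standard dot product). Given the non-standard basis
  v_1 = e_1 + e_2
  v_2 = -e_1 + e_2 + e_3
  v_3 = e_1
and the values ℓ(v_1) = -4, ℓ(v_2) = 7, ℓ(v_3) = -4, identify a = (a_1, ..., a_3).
a = (-4, 0, 3)

Write a = (a_1, ..., a_3) in the standard basis. For each basis vector v_i, ℓ(v_i) = <v_i, a> is a linear equation in the a_j's. Collect the n equations into a matrix system V a = ℓ, where row i of V is v_i (expressed in the standard basis). Since V is invertible (lower-triangular with 1s on the diagonal, up to permutation), solve by back-substitution:
  V =
[[1, 1, 0],
 [-1, 1, 1],
 [1, 0, 0]]
  V a = (-4, 7, -4)
Solving gives a = (-4, 0, 3).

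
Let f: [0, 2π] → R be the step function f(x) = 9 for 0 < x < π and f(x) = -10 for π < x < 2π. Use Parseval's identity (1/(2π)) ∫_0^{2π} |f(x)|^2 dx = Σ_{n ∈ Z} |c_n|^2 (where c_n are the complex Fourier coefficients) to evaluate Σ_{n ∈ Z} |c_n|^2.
Σ |c_n|^2 = 181/2

Parseval equates the L^2 energy of f (normalised by 1/(2π)) with the ℓ^2 sum of its Fourier coefficients: (1/(2π)) ∫_0^{2π} |f|^2 = Σ |c_n|^2.
Compute the left side: (1/(2π)) [∫_0^π 9^2 dx + ∫_π^{2π} (-10)^2 dx] = (1/(2π)) · (81π + 100π) = (81 + 100)/2 = 181/2.
So Σ_{n ∈ Z} |c_n|^2 = 181/2.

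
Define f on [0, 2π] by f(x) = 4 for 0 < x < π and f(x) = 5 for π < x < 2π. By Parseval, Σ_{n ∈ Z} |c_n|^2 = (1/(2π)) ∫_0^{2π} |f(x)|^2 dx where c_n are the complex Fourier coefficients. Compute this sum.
Σ |c_n|^2 = 41/2

Parseval equates the L^2 energy of f (normalised by 1/(2π)) with the ℓ^2 sum of its Fourier coefficients: (1/(2π)) ∫_0^{2π} |f|^2 = Σ |c_n|^2.
Compute the left side: (1/(2π)) [∫_0^π 4^2 dx + ∫_π^{2π} 5^2 dx] = (1/(2π)) · (16π + 25π) = (16 + 25)/2 = 41/2.
So Σ_{n ∈ Z} |c_n|^2 = 41/2.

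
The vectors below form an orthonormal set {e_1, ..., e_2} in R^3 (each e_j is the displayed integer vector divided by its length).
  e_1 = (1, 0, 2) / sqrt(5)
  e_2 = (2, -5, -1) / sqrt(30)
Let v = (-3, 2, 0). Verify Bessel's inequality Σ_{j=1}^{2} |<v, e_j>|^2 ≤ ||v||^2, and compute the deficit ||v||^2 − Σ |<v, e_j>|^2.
Σ |<v, e_j>|^2 = 31/3; ||v||^2 = 13; deficit = 8/3

Write each e_j = u_j / sqrt(<u_j, u_j>) where u_j is the displayed integer vector. Then <v, e_j> = <v, u_j> / sqrt(<u_j, u_j>), so |<v, e_j>|^2 = <v, u_j>^2 / <u_j, u_j>.
Coefficients: <v, e_1> = -3/sqrt(5), <v, e_2> = -16/sqrt(30).
Square and sum: Σ |<v, e_j>|^2 = 31/3.
Compute ||v||^2 = v·v = 13.
Deficit = 13 − 31/3 = 8/3 ≥ 0, confirming Bessel's inequality. (The deficit equals ||v − Σ <v,e_j> e_j||^2, the squared distance from v to span{e_j}.)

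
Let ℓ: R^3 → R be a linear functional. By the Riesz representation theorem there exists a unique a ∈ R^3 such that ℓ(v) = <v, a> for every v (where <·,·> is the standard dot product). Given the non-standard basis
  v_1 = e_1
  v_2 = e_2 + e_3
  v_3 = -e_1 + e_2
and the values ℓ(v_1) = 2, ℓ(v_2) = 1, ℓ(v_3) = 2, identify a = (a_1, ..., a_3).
a = (2, 4, -3)

Write a = (a_1, ..., a_3) in the standard basis. For each basis vector v_i, ℓ(v_i) = <v_i, a> is a linear equation in the a_j's. Collect the n equations into a matrix system V a = ℓ, where row i of V is v_i (expressed in the standard basis). Since V is invertible (lower-triangular with 1s on the diagonal, up to permutation), solve by back-substitution:
  V =
[[1, 0, 0],
 [0, 1, 1],
 [-1, 1, 0]]
  V a = (2, 1, 2)
Solving gives a = (2, 4, -3).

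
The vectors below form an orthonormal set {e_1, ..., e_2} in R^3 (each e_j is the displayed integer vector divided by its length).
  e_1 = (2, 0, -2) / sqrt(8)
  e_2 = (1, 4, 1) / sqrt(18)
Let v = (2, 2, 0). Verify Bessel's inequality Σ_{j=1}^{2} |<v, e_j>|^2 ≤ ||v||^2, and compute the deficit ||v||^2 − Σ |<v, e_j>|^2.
Σ |<v, e_j>|^2 = 68/9; ||v||^2 = 8; deficit = 4/9

Write each e_j = u_j / sqrt(<u_j, u_j>) where u_j is the displayed integer vector. Then <v, e_j> = <v, u_j> / sqrt(<u_j, u_j>), so |<v, e_j>|^2 = <v, u_j>^2 / <u_j, u_j>.
Coefficients: <v, e_1> = 4/sqrt(8), <v, e_2> = 10/sqrt(18).
Square and sum: Σ |<v, e_j>|^2 = 68/9.
Compute ||v||^2 = v·v = 8.
Deficit = 8 − 68/9 = 4/9 ≥ 0, confirming Bessel's inequality. (The deficit equals ||v − Σ <v,e_j> e_j||^2, the squared distance from v to span{e_j}.)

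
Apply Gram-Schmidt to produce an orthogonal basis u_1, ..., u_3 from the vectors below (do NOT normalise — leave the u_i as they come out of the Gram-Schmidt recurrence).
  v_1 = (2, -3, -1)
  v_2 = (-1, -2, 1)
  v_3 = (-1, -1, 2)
Orthogonal basis:
  u_1 = (2, -3, -1)
  u_2 = (-10/7, -19/14, 17/14)
  u_3 = (8/15, 8/75, 56/75)

Apply the Gram-Schmidt recurrence
  u_1 = v_1
  u_i = v_i − Σ_{j<i} ((v_i · u_j) / (u_j · u_j)) · u_j.

Step by step this gives:
  u_1 = (2, -3, -1)
  u_2 = (-10/7, -19/14, 17/14)
  u_3 = (8/15, 8/75, 56/75)

Orthogonality check:
  u_2 · u_1 = 0 (should be 0)
  u_3 · u_1 = 0 (should be 0)
  u_3 · u_2 = 0 (should be 0)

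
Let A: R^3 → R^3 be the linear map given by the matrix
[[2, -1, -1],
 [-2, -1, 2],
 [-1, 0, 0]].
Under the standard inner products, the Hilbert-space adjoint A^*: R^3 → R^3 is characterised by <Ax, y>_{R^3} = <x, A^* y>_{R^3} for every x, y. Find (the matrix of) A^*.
A^* = A^T =
[[2, -2, -1],
 [-1, -1, 0],
 [-1, 2, 0]]

For real matrices with standard dot products, the defining identity <Ax, y> = <x, A^* y> gives (Ax)^T y = x^T (A^*) y, i.e. x^T A^T y = x^T (A^*) y. Since this holds for all x, y, we must have A^* = A^T. Therefore
A^* =
[[2, -2, -1],
 [-1, -1, 0],
 [-1, 2, 0]].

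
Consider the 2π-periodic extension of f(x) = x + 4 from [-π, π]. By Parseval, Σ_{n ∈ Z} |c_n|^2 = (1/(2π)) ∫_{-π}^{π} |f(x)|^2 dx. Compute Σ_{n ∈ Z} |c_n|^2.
Σ |c_n|^2 = π^2/3 + 16

Expand and integrate term by term over [-π, π]:
  ∫ (x)^2 dx = 1·(2π^3/3); ∫ 2·1·(4)·x dx = 0 (odd integrand); ∫ 4^2 dx = 16·2π.
So (1/(2π)) ∫_{-π}^{π} (x + 4)^2 dx = 1π^2/3 + 16 = π^2/3 + 16.
Parseval ⇒ Σ |c_n|^2 = π^2/3 + 16.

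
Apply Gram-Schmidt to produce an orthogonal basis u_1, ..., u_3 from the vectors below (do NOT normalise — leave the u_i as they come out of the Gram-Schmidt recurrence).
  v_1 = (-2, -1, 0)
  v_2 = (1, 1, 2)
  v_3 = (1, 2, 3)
Orthogonal basis:
  u_1 = (-2, -1, 0)
  u_2 = (-1/5, 2/5, 2)
  u_3 = (-2/7, 4/7, -1/7)

Apply the Gram-Schmidt recurrence
  u_1 = v_1
  u_i = v_i − Σ_{j<i} ((v_i · u_j) / (u_j · u_j)) · u_j.

Step by step this gives:
  u_1 = (-2, -1, 0)
  u_2 = (-1/5, 2/5, 2)
  u_3 = (-2/7, 4/7, -1/7)

Orthogonality check:
  u_2 · u_1 = 0 (should be 0)
  u_3 · u_1 = 0 (should be 0)
  u_3 · u_2 = 0 (should be 0)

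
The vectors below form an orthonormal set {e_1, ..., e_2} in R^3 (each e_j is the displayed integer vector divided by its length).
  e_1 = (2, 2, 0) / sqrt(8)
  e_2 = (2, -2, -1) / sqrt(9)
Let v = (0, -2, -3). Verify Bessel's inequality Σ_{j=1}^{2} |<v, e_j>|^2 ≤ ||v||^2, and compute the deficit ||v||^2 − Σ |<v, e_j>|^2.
Σ |<v, e_j>|^2 = 67/9; ||v||^2 = 13; deficit = 50/9

Write each e_j = u_j / sqrt(<u_j, u_j>) where u_j is the displayed integer vector. Then <v, e_j> = <v, u_j> / sqrt(<u_j, u_j>), so |<v, e_j>|^2 = <v, u_j>^2 / <u_j, u_j>.
Coefficients: <v, e_1> = -4/sqrt(8), <v, e_2> = 7/sqrt(9).
Square and sum: Σ |<v, e_j>|^2 = 67/9.
Compute ||v||^2 = v·v = 13.
Deficit = 13 − 67/9 = 50/9 ≥ 0, confirming Bessel's inequality. (The deficit equals ||v − Σ <v,e_j> e_j||^2, the squared distance from v to span{e_j}.)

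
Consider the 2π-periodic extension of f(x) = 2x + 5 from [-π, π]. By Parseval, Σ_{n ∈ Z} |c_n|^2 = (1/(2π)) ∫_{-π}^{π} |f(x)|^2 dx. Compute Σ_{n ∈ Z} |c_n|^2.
Σ |c_n|^2 = 4π^2/3 + 25

Expand and integrate term by term over [-π, π]:
  ∫ (2x)^2 dx = 4·(2π^3/3); ∫ 2·2·(5)·x dx = 0 (odd integrand); ∫ 5^2 dx = 25·2π.
So (1/(2π)) ∫_{-π}^{π} (2x + 5)^2 dx = 4π^2/3 + 25 = 4π^2/3 + 25.
Parseval ⇒ Σ |c_n|^2 = 4π^2/3 + 25.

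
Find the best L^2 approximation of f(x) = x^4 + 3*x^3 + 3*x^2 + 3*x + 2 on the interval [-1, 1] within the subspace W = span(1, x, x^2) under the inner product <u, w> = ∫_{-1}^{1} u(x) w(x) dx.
g(x) = 27*x^2/7 + 24*x/5 + 67/35

The best approximation g ∈ W is the orthogonal projection of f onto W. Writing g = a_0 + a_1 x + a_2 x^2, the coefficients solve the normal equations G · a = b where
  G_{ij} = <φ_i, φ_j> and b_i = <f, φ_i>, with φ_0 = 1, φ_1 = x, φ_2 = x^2.
G =
  [2, 0, 2/3]
  [0, 2/3, 0]
  [2/3, 0, 2/5],
b = (32/5, 16/5, 296/105).
Solving gives a_0 = 67/35, a_1 = 24/5, a_2 = 27/7, so
  g(x) = 27*x^2/7 + 24*x/5 + 67/35.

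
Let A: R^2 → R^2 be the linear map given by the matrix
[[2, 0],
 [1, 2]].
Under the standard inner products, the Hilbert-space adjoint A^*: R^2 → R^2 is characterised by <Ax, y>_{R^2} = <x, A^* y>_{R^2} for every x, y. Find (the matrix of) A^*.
A^* = A^T =
[[2, 1],
 [0, 2]]

For real matrices with standard dot products, the defining identity <Ax, y> = <x, A^* y> gives (Ax)^T y = x^T (A^*) y, i.e. x^T A^T y = x^T (A^*) y. Since this holds for all x, y, we must have A^* = A^T. Therefore
A^* =
[[2, 1],
 [0, 2]].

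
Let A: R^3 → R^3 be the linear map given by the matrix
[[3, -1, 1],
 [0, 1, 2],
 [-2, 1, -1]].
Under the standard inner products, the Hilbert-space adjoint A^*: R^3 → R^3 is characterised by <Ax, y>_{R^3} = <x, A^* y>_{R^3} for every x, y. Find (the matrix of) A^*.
A^* = A^T =
[[3, 0, -2],
 [-1, 1, 1],
 [1, 2, -1]]

For real matrices with standard dot products, the defining identity <Ax, y> = <x, A^* y> gives (Ax)^T y = x^T (A^*) y, i.e. x^T A^T y = x^T (A^*) y. Since this holds for all x, y, we must have A^* = A^T. Therefore
A^* =
[[3, 0, -2],
 [-1, 1, 1],
 [1, 2, -1]].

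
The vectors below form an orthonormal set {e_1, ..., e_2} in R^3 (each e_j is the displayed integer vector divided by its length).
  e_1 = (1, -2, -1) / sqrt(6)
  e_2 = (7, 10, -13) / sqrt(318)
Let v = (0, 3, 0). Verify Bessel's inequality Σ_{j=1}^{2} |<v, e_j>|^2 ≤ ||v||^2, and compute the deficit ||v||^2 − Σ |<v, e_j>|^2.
Σ |<v, e_j>|^2 = 468/53; ||v||^2 = 9; deficit = 9/53

Write each e_j = u_j / sqrt(<u_j, u_j>) where u_j is the displayed integer vector. Then <v, e_j> = <v, u_j> / sqrt(<u_j, u_j>), so |<v, e_j>|^2 = <v, u_j>^2 / <u_j, u_j>.
Coefficients: <v, e_1> = -6/sqrt(6), <v, e_2> = 30/sqrt(318).
Square and sum: Σ |<v, e_j>|^2 = 468/53.
Compute ||v||^2 = v·v = 9.
Deficit = 9 − 468/53 = 9/53 ≥ 0, confirming Bessel's inequality. (The deficit equals ||v − Σ <v,e_j> e_j||^2, the squared distance from v to span{e_j}.)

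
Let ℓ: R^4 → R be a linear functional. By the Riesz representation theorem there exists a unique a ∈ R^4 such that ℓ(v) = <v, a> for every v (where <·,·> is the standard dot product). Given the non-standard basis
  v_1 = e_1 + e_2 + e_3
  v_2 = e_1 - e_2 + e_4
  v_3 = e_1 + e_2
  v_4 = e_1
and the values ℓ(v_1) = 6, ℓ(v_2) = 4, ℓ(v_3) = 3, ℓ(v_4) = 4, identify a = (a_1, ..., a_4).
a = (4, -1, 3, -1)

Write a = (a_1, ..., a_4) in the standard basis. For each basis vector v_i, ℓ(v_i) = <v_i, a> is a linear equation in the a_j's. Collect the n equations into a matrix system V a = ℓ, where row i of V is v_i (expressed in the standard basis). Since V is invertible (lower-triangular with 1s on the diagonal, up to permutation), solve by back-substitution:
  V =
[[1, 1, 1, 0],
 [1, -1, 0, 1],
 [1, 1, 0, 0],
 [1, 0, 0, 0]]
  V a = (6, 4, 3, 4)
Solving gives a = (4, -1, 3, -1).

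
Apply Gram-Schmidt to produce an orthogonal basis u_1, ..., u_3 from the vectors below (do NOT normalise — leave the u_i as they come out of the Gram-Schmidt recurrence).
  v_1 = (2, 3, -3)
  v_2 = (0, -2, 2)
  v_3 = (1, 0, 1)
Orthogonal basis:
  u_1 = (2, 3, -3)
  u_2 = (12/11, -4/11, 4/11)
  u_3 = (0, 1/2, 1/2)

Apply the Gram-Schmidt recurrence
  u_1 = v_1
  u_i = v_i − Σ_{j<i} ((v_i · u_j) / (u_j · u_j)) · u_j.

Step by step this gives:
  u_1 = (2, 3, -3)
  u_2 = (12/11, -4/11, 4/11)
  u_3 = (0, 1/2, 1/2)

Orthogonality check:
  u_2 · u_1 = 0 (should be 0)
  u_3 · u_1 = 0 (should be 0)
  u_3 · u_2 = 0 (should be 0)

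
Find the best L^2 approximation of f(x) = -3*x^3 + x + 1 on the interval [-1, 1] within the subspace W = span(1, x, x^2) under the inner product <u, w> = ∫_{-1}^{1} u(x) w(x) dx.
g(x) = 1 - 4*x/5

The best approximation g ∈ W is the orthogonal projection of f onto W. Writing g = a_0 + a_1 x + a_2 x^2, the coefficients solve the normal equations G · a = b where
  G_{ij} = <φ_i, φ_j> and b_i = <f, φ_i>, with φ_0 = 1, φ_1 = x, φ_2 = x^2.
G =
  [2, 0, 2/3]
  [0, 2/3, 0]
  [2/3, 0, 2/5],
b = (2, -8/15, 2/3).
Solving gives a_0 = 1, a_1 = -4/5, a_2 = 0, so
  g(x) = 1 - 4*x/5.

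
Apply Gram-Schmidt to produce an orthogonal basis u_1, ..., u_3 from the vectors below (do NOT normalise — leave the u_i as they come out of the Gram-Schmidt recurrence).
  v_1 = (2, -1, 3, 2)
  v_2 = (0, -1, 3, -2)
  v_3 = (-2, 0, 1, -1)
Orthogonal basis:
  u_1 = (2, -1, 3, 2)
  u_2 = (-2/3, -2/3, 2, -8/3)
  u_3 = (-4/3, 1/6, 1/2, 2/3)

Apply the Gram-Schmidt recurrence
  u_1 = v_1
  u_i = v_i − Σ_{j<i} ((v_i · u_j) / (u_j · u_j)) · u_j.

Step by step this gives:
  u_1 = (2, -1, 3, 2)
  u_2 = (-2/3, -2/3, 2, -8/3)
  u_3 = (-4/3, 1/6, 1/2, 2/3)

Orthogonality check:
  u_2 · u_1 = 0 (should be 0)
  u_3 · u_1 = 0 (should be 0)
  u_3 · u_2 = 0 (should be 0)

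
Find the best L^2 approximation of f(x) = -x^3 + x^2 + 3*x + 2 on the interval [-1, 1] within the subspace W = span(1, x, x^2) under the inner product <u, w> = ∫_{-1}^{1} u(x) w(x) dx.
g(x) = x^2 + 12*x/5 + 2

The best approximation g ∈ W is the orthogonal projection of f onto W. Writing g = a_0 + a_1 x + a_2 x^2, the coefficients solve the normal equations G · a = b where
  G_{ij} = <φ_i, φ_j> and b_i = <f, φ_i>, with φ_0 = 1, φ_1 = x, φ_2 = x^2.
G =
  [2, 0, 2/3]
  [0, 2/3, 0]
  [2/3, 0, 2/5],
b = (14/3, 8/5, 26/15).
Solving gives a_0 = 2, a_1 = 12/5, a_2 = 1, so
  g(x) = x^2 + 12*x/5 + 2.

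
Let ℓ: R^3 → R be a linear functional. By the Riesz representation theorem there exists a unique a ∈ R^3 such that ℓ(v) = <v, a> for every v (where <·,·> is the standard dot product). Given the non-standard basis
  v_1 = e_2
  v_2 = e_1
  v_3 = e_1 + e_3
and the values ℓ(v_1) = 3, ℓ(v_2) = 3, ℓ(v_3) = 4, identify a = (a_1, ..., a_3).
a = (3, 3, 1)

Write a = (a_1, ..., a_3) in the standard basis. For each basis vector v_i, ℓ(v_i) = <v_i, a> is a linear equation in the a_j's. Collect the n equations into a matrix system V a = ℓ, where row i of V is v_i (expressed in the standard basis). Since V is invertible (lower-triangular with 1s on the diagonal, up to permutation), solve by back-substitution:
  V =
[[0, 1, 0],
 [1, 0, 0],
 [1, 0, 1]]
  V a = (3, 3, 4)
Solving gives a = (3, 3, 1).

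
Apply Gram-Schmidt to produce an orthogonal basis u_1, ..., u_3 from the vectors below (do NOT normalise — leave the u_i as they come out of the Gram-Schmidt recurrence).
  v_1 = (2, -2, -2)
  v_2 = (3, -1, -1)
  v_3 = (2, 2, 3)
Orthogonal basis:
  u_1 = (2, -2, -2)
  u_2 = (4/3, 2/3, 2/3)
  u_3 = (0, -1/2, 1/2)

Apply the Gram-Schmidt recurrence
  u_1 = v_1
  u_i = v_i − Σ_{j<i} ((v_i · u_j) / (u_j · u_j)) · u_j.

Step by step this gives:
  u_1 = (2, -2, -2)
  u_2 = (4/3, 2/3, 2/3)
  u_3 = (0, -1/2, 1/2)

Orthogonality check:
  u_2 · u_1 = 0 (should be 0)
  u_3 · u_1 = 0 (should be 0)
  u_3 · u_2 = 0 (should be 0)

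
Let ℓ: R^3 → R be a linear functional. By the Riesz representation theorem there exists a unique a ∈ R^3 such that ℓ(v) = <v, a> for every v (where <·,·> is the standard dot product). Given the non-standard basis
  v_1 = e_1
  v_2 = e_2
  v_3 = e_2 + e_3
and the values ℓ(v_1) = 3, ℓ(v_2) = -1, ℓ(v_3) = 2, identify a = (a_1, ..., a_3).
a = (3, -1, 3)

Write a = (a_1, ..., a_3) in the standard basis. For each basis vector v_i, ℓ(v_i) = <v_i, a> is a linear equation in the a_j's. Collect the n equations into a matrix system V a = ℓ, where row i of V is v_i (expressed in the standard basis). Since V is invertible (lower-triangular with 1s on the diagonal, up to permutation), solve by back-substitution:
  V =
[[1, 0, 0],
 [0, 1, 0],
 [0, 1, 1]]
  V a = (3, -1, 2)
Solving gives a = (3, -1, 3).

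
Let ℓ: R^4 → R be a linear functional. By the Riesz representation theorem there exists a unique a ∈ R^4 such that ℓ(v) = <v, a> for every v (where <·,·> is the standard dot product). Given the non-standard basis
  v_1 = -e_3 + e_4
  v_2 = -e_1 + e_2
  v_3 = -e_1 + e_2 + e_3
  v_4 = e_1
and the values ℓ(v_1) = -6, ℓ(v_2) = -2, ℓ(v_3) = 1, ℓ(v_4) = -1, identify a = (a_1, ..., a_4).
a = (-1, -3, 3, -3)

Write a = (a_1, ..., a_4) in the standard basis. For each basis vector v_i, ℓ(v_i) = <v_i, a> is a linear equation in the a_j's. Collect the n equations into a matrix system V a = ℓ, where row i of V is v_i (expressed in the standard basis). Since V is invertible (lower-triangular with 1s on the diagonal, up to permutation), solve by back-substitution:
  V =
[[0, 0, -1, 1],
 [-1, 1, 0, 0],
 [-1, 1, 1, 0],
 [1, 0, 0, 0]]
  V a = (-6, -2, 1, -1)
Solving gives a = (-1, -3, 3, -3).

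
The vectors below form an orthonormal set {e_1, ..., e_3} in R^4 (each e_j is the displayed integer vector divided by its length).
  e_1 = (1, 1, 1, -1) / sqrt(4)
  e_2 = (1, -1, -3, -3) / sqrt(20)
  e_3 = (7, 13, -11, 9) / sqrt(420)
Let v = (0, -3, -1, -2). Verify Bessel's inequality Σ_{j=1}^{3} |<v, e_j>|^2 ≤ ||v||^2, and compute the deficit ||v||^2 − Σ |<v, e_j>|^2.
Σ |<v, e_j>|^2 = 278/21; ||v||^2 = 14; deficit = 16/21

Write each e_j = u_j / sqrt(<u_j, u_j>) where u_j is the displayed integer vector. Then <v, e_j> = <v, u_j> / sqrt(<u_j, u_j>), so |<v, e_j>|^2 = <v, u_j>^2 / <u_j, u_j>.
Coefficients: <v, e_1> = -2/sqrt(4), <v, e_2> = 12/sqrt(20), <v, e_3> = -46/sqrt(420).
Square and sum: Σ |<v, e_j>|^2 = 278/21.
Compute ||v||^2 = v·v = 14.
Deficit = 14 − 278/21 = 16/21 ≥ 0, confirming Bessel's inequality. (The deficit equals ||v − Σ <v,e_j> e_j||^2, the squared distance from v to span{e_j}.)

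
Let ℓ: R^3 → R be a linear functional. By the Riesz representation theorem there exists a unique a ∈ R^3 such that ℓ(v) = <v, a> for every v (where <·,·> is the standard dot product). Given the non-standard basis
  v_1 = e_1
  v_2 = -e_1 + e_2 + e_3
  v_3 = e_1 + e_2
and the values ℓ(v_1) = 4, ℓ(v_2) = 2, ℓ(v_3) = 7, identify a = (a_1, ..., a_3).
a = (4, 3, 3)

Write a = (a_1, ..., a_3) in the standard basis. For each basis vector v_i, ℓ(v_i) = <v_i, a> is a linear equation in the a_j's. Collect the n equations into a matrix system V a = ℓ, where row i of V is v_i (expressed in the standard basis). Since V is invertible (lower-triangular with 1s on the diagonal, up to permutation), solve by back-substitution:
  V =
[[1, 0, 0],
 [-1, 1, 1],
 [1, 1, 0]]
  V a = (4, 2, 7)
Solving gives a = (4, 3, 3).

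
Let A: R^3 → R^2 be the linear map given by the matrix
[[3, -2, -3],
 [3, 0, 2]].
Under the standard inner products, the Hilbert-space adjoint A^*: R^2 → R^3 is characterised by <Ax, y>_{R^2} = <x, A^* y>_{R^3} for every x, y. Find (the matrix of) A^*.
A^* = A^T =
[[3, 3],
 [-2, 0],
 [-3, 2]]

For real matrices with standard dot products, the defining identity <Ax, y> = <x, A^* y> gives (Ax)^T y = x^T (A^*) y, i.e. x^T A^T y = x^T (A^*) y. Since this holds for all x, y, we must have A^* = A^T. Therefore
A^* =
[[3, 3],
 [-2, 0],
 [-3, 2]].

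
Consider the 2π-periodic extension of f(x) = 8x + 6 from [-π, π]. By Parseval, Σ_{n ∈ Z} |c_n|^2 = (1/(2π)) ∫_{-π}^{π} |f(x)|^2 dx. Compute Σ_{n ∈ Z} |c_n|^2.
Σ |c_n|^2 = 64π^2/3 + 36

Expand and integrate term by term over [-π, π]:
  ∫ (8x)^2 dx = 64·(2π^3/3); ∫ 2·8·(6)·x dx = 0 (odd integrand); ∫ 6^2 dx = 36·2π.
So (1/(2π)) ∫_{-π}^{π} (8x + 6)^2 dx = 64π^2/3 + 36 = 64π^2/3 + 36.
Parseval ⇒ Σ |c_n|^2 = 64π^2/3 + 36.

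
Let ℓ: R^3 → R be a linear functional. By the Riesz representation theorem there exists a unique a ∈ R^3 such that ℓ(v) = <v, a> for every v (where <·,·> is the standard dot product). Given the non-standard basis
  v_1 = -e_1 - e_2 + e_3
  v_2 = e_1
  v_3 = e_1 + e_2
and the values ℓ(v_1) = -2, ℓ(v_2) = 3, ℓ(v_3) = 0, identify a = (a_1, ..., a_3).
a = (3, -3, -2)

Write a = (a_1, ..., a_3) in the standard basis. For each basis vector v_i, ℓ(v_i) = <v_i, a> is a linear equation in the a_j's. Collect the n equations into a matrix system V a = ℓ, where row i of V is v_i (expressed in the standard basis). Since V is invertible (lower-triangular with 1s on the diagonal, up to permutation), solve by back-substitution:
  V =
[[-1, -1, 1],
 [1, 0, 0],
 [1, 1, 0]]
  V a = (-2, 3, 0)
Solving gives a = (3, -3, -2).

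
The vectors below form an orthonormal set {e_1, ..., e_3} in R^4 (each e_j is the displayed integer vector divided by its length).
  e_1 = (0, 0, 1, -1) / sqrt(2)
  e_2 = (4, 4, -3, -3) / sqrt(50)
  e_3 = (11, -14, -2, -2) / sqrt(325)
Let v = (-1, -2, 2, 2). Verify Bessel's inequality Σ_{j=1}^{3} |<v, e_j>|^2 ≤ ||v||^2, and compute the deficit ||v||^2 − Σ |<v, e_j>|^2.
Σ |<v, e_j>|^2 = 153/13; ||v||^2 = 13; deficit = 16/13

Write each e_j = u_j / sqrt(<u_j, u_j>) where u_j is the displayed integer vector. Then <v, e_j> = <v, u_j> / sqrt(<u_j, u_j>), so |<v, e_j>|^2 = <v, u_j>^2 / <u_j, u_j>.
Coefficients: <v, e_1> = 0/sqrt(2), <v, e_2> = -24/sqrt(50), <v, e_3> = 9/sqrt(325).
Square and sum: Σ |<v, e_j>|^2 = 153/13.
Compute ||v||^2 = v·v = 13.
Deficit = 13 − 153/13 = 16/13 ≥ 0, confirming Bessel's inequality. (The deficit equals ||v − Σ <v,e_j> e_j||^2, the squared distance from v to span{e_j}.)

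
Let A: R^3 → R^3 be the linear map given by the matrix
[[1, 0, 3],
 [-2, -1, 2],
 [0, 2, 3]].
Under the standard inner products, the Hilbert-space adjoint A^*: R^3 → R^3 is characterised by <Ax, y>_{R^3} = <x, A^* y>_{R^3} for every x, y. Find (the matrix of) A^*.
A^* = A^T =
[[1, -2, 0],
 [0, -1, 2],
 [3, 2, 3]]

For real matrices with standard dot products, the defining identity <Ax, y> = <x, A^* y> gives (Ax)^T y = x^T (A^*) y, i.e. x^T A^T y = x^T (A^*) y. Since this holds for all x, y, we must have A^* = A^T. Therefore
A^* =
[[1, -2, 0],
 [0, -1, 2],
 [3, 2, 3]].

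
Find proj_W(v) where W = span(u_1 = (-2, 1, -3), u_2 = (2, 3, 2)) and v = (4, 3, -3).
proj_W(v) = (74/189, 691/189, -71/189)

Set up U = [u_1 | ... | u_2] ∈ R^(3×2). The projector onto W = col(U) is P = U (U^T U)^(-1) U^T.
Compute U^T U =
  [14, -7]
  [-7, 17],
and U^T v = (4, 11).
Solve U^T U · c = U^T v for the coefficients: c = (145/189, 26/27). The projection is proj_W(v) = U c.
Check: (v - proj_W(v)) · u_1 = 0  (should be 0).
Check: (v - proj_W(v)) · u_2 = 0  (should be 0).
Result: proj_W(v) = (74/189, 691/189, -71/189).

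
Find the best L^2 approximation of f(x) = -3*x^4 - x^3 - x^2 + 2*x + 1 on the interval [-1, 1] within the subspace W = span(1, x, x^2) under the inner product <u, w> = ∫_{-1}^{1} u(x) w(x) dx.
g(x) = -25*x^2/7 + 7*x/5 + 44/35

The best approximation g ∈ W is the orthogonal projection of f onto W. Writing g = a_0 + a_1 x + a_2 x^2, the coefficients solve the normal equations G · a = b where
  G_{ij} = <φ_i, φ_j> and b_i = <f, φ_i>, with φ_0 = 1, φ_1 = x, φ_2 = x^2.
G =
  [2, 0, 2/3]
  [0, 2/3, 0]
  [2/3, 0, 2/5],
b = (2/15, 14/15, -62/105).
Solving gives a_0 = 44/35, a_1 = 7/5, a_2 = -25/7, so
  g(x) = -25*x^2/7 + 7*x/5 + 44/35.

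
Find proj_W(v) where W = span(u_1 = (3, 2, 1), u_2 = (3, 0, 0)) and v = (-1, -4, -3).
proj_W(v) = (-1, -22/5, -11/5)

Set up U = [u_1 | ... | u_2] ∈ R^(3×2). The projector onto W = col(U) is P = U (U^T U)^(-1) U^T.
Compute U^T U =
  [14, 9]
  [9, 9],
and U^T v = (-14, -3).
Solve U^T U · c = U^T v for the coefficients: c = (-11/5, 28/15). The projection is proj_W(v) = U c.
Check: (v - proj_W(v)) · u_1 = 0  (should be 0).
Check: (v - proj_W(v)) · u_2 = 0  (should be 0).
Result: proj_W(v) = (-1, -22/5, -11/5).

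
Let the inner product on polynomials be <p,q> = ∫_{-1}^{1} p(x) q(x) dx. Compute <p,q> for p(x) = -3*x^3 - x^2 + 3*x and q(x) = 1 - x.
<p,q> = -22/15

Expand the product: p(x)·q(x) = 3*x^4 - 2*x^3 - 4*x^2 + 3*x.
∫_{-1}^{1} of each monomial x^k gives [2/(k+1) if k even, 0 if k odd]. Integrating term-by-term (or equivalently evaluating the antiderivative F(x) = 3*x^5/5 - x^4/2 - 4*x^3/3 + 3*x^2/2 at the endpoints):
  F(1) − F(−1) = 4/15 − (26/15) = -22/15.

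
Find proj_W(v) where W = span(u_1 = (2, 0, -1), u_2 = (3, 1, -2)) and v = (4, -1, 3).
proj_W(v) = (5/2, -5/2, 0)

Set up U = [u_1 | ... | u_2] ∈ R^(3×2). The projector onto W = col(U) is P = U (U^T U)^(-1) U^T.
Compute U^T U =
  [5, 8]
  [8, 14],
and U^T v = (5, 5).
Solve U^T U · c = U^T v for the coefficients: c = (5, -5/2). The projection is proj_W(v) = U c.
Check: (v - proj_W(v)) · u_1 = 0  (should be 0).
Check: (v - proj_W(v)) · u_2 = 0  (should be 0).
Result: proj_W(v) = (5/2, -5/2, 0).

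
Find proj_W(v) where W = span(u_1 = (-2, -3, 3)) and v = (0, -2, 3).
proj_W(v) = (-15/11, -45/22, 45/22)

Set up U = [u_1 | ... | u_1] ∈ R^(3×1). The projector onto W = col(U) is P = U (U^T U)^(-1) U^T.
Compute U^T U =
  [22],
and U^T v = (15).
Solve U^T U · c = U^T v for the coefficients: c = (15/22). The projection is proj_W(v) = U c.
Check: (v - proj_W(v)) · u_1 = 0  (should be 0).
Result: proj_W(v) = (-15/11, -45/22, 45/22).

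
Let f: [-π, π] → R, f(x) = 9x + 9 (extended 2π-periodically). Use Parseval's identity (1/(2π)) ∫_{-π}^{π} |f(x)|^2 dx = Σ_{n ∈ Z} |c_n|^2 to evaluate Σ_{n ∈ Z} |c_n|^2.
Σ |c_n|^2 = 27π^2 + 81

Expand and integrate term by term over [-π, π]:
  ∫ (9x)^2 dx = 81·(2π^3/3); ∫ 2·9·(9)·x dx = 0 (odd integrand); ∫ 9^2 dx = 81·2π.
So (1/(2π)) ∫_{-π}^{π} (9x + 9)^2 dx = 81π^2/3 + 81 = 27π^2 + 81.
Parseval ⇒ Σ |c_n|^2 = 27π^2 + 81.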